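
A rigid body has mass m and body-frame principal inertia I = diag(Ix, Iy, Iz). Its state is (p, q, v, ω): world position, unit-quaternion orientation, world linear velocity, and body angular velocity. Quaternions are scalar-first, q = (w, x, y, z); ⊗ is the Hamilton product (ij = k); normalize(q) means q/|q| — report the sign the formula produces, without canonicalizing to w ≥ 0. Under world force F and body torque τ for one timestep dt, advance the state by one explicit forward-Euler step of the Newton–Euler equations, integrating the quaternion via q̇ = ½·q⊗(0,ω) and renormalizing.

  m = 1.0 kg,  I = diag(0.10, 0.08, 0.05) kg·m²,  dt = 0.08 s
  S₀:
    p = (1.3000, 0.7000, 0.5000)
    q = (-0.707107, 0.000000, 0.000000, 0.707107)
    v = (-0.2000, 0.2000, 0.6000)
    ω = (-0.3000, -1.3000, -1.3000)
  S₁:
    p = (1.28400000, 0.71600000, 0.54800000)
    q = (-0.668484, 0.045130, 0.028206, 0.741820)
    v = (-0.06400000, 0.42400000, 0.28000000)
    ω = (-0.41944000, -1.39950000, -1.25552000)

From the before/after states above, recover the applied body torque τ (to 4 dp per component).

Δω = ω₁−ω₀ = (-0.11944000, -0.09950000, 0.04448000)
ω₀×(Iω₀) = (-0.0507, 0.0195, -0.0078)
τ = I·(Δω/dt) + ω₀×(Iω₀) = (-0.2000, -0.0800, 0.0200)

τ = (-0.2000, -0.0800, 0.0200)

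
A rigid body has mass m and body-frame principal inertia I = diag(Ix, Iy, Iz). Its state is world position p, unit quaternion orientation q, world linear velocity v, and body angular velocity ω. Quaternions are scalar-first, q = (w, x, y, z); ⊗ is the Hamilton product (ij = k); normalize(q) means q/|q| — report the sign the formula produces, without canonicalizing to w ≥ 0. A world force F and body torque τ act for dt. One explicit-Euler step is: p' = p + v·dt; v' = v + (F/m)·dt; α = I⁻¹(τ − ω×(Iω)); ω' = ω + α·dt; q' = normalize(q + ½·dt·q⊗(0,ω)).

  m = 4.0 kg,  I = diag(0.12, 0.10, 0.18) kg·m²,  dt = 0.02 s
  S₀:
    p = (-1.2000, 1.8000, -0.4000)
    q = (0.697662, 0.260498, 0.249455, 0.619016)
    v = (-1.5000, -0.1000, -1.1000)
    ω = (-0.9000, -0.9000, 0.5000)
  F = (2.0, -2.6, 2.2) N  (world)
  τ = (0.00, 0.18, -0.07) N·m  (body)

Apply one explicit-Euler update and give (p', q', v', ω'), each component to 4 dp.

p + v·dt = (-1.2300, 1.7980, -0.4220)
v + (F/m)dt = (-1.4900, -0.1130, -1.0890)
precession coupling ω×(Iω) = (-0.0360, 0.0270, -0.0162)
angular accel α = (0.3000, 1.5300, -0.2989)
ω' = ω + α·dt = (-0.8940, -0.8694, 0.4940)
2q̇ = q⊗(0,ω) = (0.1494497, 0.0539461, -1.3152592, 0.3388923)
q + ½dt·q⊗(0,ω), renormalized = (0.6991, 0.2610, 0.2363, 0.6223)

p' = (-1.2300, 1.7980, -0.4220)
q' = (0.6991, 0.2610, 0.2363, 0.6223)
v' = (-1.4900, -0.1130, -1.0890)
ω' = (-0.8940, -0.8694, 0.4940)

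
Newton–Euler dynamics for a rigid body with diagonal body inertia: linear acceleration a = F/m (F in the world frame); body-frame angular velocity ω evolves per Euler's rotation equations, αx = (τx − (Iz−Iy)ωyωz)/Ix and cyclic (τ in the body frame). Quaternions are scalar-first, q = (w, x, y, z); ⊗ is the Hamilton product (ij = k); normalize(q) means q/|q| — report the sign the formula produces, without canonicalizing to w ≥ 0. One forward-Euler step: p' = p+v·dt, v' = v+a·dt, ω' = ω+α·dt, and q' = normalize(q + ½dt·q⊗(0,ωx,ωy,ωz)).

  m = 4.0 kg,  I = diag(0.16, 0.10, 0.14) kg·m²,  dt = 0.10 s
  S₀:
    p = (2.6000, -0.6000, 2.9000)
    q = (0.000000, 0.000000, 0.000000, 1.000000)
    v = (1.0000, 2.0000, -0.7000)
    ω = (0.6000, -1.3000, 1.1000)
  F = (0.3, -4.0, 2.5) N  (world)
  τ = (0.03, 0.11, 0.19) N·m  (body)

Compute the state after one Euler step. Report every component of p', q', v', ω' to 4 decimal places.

p' = (2.7000, -0.4000, 2.8300)
q' = (-0.0548, 0.0647, 0.0299, 0.9959)
v' = (1.0075, 1.9000, -0.6375)
ω' = (0.6545, -1.2032, 1.2023)

ω×(Iω) gyroscopic = (-0.0572, 0.0132, 0.0468)
angular accel α = (0.5450, 0.9680, 1.0229)
new body rate ω' = (0.6545, -1.2032, 1.2023)
2q̇ = q⊗(0,ω) = (-1.1000000, 1.3000000, 0.6000000, 0.0000000)
q + ½dt·q⊗(0,ω), renormalized = (-0.0548, 0.0647, 0.0299, 0.9959)
p + v·dt = (2.7000, -0.4000, 2.8300)
v' = v + a·dt = (1.0075, 1.9000, -0.6375)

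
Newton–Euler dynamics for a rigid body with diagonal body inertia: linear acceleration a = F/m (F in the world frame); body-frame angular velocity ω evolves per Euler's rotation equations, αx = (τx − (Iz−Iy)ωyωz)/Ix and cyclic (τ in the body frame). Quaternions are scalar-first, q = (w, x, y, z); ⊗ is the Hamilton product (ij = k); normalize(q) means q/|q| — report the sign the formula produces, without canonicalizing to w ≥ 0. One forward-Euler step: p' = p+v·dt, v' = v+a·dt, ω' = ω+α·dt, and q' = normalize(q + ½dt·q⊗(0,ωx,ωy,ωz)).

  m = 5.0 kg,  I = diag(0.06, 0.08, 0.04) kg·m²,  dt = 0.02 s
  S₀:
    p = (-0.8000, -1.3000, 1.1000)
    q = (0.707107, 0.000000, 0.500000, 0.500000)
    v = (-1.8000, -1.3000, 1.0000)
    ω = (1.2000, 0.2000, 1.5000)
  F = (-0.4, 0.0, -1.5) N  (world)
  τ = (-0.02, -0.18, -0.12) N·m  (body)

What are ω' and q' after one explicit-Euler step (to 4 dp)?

ω' = (1.1973, 0.1460, 1.4376)
q' = (0.6985, 0.0150, 0.5073, 0.5045)

ω×(Iω) gyroscopic = (-0.0120, 0.0360, 0.0048)
α = I⁻¹(τ − ω×Iω) = (-0.1333, -2.7000, -3.1200)
new body rate ω' = (1.1973, 0.1460, 1.4376)
Hamilton product q⊗(0,ω) = (-0.8500000, 1.4985284, 0.7414214, 0.4606605)
q + ½dt·q⊗(0,ω), renormalized = (0.6985, 0.0150, 0.5073, 0.5045)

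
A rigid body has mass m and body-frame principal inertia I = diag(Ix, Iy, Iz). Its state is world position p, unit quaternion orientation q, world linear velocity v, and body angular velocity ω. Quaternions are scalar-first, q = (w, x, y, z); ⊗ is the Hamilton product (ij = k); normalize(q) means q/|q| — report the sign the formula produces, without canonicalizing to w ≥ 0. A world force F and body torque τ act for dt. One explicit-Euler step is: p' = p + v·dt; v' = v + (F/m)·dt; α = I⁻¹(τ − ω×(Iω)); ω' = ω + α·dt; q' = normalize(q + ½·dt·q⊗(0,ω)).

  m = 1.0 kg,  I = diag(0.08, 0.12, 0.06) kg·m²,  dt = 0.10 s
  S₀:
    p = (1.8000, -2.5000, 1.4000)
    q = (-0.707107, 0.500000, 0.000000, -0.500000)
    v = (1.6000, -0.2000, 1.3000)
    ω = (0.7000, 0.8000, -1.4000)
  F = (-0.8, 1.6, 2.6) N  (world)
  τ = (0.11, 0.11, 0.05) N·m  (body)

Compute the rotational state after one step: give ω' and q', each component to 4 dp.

ω×(Iω) gyroscopic = (0.0672, -0.0196, 0.0224)
α = I⁻¹(τ − ω×Iω) = (0.5350, 1.0800, 0.4600)
new body rate ω' = (0.7535, 0.9080, -1.3540)
Hamilton product q⊗(0,ω) = (-1.0500000, -0.0949749, -0.2156856, 1.3899498)
q + ½dt·q⊗(0,ω), renormalized = (-0.7567, 0.4933, -0.0107, -0.4288)

ω' = (0.7535, 0.9080, -1.3540)
q' = (-0.7567, 0.4933, -0.0107, -0.4288)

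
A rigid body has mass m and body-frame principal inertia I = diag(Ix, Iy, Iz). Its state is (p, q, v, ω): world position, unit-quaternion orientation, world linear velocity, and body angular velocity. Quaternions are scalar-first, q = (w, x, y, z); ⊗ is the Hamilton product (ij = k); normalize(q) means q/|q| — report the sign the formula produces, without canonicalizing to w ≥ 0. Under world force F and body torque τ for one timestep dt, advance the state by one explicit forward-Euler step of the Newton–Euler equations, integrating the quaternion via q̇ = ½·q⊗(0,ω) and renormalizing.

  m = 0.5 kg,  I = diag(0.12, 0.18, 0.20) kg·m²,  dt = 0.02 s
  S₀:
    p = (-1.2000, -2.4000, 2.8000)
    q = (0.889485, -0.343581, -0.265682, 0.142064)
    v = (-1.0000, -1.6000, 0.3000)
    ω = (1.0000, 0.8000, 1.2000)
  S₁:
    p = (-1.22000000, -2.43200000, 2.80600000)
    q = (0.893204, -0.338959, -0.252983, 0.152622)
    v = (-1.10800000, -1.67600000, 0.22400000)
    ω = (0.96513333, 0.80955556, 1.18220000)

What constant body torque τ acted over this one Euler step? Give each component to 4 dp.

τ = (-0.1900, -0.0100, -0.1300)

ω₁ − ω₀ = (-0.03486667, 0.00955556, -0.01780000)
applied torque τ = (-0.1900, -0.0100, -0.1300)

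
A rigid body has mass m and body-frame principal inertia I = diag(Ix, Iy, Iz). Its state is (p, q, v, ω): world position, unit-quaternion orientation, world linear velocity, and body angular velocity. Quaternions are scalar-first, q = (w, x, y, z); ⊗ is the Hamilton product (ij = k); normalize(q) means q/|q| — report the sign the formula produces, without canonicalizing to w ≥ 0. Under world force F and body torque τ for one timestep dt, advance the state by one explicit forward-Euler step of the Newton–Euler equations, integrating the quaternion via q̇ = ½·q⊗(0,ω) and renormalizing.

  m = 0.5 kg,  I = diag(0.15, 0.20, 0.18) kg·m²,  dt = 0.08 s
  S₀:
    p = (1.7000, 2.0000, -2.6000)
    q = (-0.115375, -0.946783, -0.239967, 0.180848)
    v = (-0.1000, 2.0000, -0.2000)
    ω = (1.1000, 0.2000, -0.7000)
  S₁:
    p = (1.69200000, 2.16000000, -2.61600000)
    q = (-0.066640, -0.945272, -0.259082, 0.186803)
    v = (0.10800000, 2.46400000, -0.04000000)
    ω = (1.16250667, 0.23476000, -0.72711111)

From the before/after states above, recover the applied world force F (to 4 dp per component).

F = (1.3000, 2.9000, 1.0000)

v₁ − v₀ = (0.20800000, 0.46400000, 0.16000000)
F = m·Δv/dt = (1.3000, 2.9000, 1.0000)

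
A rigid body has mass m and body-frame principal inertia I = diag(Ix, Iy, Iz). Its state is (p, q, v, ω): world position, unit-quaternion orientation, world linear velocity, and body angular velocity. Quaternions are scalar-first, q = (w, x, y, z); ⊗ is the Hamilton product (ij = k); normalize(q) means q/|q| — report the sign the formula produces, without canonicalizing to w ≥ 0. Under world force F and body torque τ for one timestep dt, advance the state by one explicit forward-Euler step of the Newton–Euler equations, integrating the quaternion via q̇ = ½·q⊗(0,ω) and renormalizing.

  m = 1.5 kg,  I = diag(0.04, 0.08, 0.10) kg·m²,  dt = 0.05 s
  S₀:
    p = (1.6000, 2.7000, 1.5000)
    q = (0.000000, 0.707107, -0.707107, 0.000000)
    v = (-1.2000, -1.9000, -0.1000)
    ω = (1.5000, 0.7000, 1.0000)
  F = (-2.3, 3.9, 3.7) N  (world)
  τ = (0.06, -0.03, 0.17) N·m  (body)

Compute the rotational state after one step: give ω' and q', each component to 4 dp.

gyro term ω×Iω = (0.0140, -0.0900, 0.0420)
angular accel α = (1.1500, 0.7500, 1.2800)
ω + α·dt = (1.5575, 0.7375, 1.0640)
q⊗(0,ω) = (-0.5656856, -0.7071070, -0.7071070, 1.5556354)
updated quaternion q' = (-0.0141, 0.6886, -0.7239, 0.0388)

ω' = (1.5575, 0.7375, 1.0640)
q' = (-0.0141, 0.6886, -0.7239, 0.0388)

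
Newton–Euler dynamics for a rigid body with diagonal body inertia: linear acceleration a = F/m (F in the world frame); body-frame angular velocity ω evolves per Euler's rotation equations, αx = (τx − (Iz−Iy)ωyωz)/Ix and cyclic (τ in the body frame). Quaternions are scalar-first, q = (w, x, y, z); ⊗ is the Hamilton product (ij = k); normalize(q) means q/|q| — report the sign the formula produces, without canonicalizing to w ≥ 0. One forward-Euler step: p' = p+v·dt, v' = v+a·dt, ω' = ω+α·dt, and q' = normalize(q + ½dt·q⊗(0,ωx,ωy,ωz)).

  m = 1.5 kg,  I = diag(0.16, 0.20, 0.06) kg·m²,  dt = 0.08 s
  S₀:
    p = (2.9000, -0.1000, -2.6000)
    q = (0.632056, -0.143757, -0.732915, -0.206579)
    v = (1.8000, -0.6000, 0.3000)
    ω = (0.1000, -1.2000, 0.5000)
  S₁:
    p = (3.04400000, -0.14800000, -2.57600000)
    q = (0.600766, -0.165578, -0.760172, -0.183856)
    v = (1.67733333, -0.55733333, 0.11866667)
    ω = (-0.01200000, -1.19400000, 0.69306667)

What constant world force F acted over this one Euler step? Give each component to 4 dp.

v₁ − v₀ = (-0.12266667, 0.04266667, -0.18133333)
applied force F = (-2.3000, 0.8000, -3.4000)

F = (-2.3000, 0.8000, -3.4000)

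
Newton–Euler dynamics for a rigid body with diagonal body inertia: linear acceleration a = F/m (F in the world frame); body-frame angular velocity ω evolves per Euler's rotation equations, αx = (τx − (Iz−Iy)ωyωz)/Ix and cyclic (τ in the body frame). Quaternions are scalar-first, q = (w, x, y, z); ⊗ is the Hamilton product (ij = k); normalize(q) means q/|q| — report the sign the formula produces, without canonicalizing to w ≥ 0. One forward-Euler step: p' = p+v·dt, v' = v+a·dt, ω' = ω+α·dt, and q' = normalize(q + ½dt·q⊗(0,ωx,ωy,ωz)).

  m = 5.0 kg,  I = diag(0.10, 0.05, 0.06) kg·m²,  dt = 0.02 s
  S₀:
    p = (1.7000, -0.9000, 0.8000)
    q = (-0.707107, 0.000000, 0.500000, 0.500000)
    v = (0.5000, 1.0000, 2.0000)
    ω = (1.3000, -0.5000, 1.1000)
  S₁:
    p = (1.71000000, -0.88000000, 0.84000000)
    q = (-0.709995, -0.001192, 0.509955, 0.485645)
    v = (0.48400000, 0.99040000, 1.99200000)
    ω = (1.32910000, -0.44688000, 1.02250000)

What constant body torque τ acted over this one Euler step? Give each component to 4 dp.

Δω = ω₁−ω₀ = (0.02910000, 0.05312000, -0.07750000)
precession coupling = (-0.0055, 0.0572, 0.0325)
τ = I·(Δω/dt) + ω₀×(Iω₀) = (0.1400, 0.1900, -0.2000)

τ = (0.1400, 0.1900, -0.2000)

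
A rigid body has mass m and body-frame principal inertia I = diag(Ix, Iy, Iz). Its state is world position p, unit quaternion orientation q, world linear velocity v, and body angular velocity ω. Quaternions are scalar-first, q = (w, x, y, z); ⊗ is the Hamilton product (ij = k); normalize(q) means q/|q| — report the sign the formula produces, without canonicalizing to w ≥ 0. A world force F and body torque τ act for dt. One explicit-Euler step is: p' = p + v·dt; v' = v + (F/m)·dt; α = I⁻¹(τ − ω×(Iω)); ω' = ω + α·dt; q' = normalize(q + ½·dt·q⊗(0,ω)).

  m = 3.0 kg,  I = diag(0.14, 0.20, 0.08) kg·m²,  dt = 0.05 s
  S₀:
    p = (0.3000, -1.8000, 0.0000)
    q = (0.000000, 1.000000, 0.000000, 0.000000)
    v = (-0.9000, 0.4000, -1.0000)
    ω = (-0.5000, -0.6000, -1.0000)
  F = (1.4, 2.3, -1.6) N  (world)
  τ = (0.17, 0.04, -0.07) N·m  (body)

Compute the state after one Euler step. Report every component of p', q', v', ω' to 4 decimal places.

ω×(Iω) gyroscopic = (-0.0720, 0.0300, 0.0180)
angular accel α = (1.7286, 0.0500, -1.1000)
ω' = ω + α·dt = (-0.4136, -0.5975, -1.0550)
2q̇ = q⊗(0,ω) = (0.5000000, 0.0000000, 1.0000000, -0.6000000)
q' = normalize(q + ½dt·q⊗(0,ω)) = (0.0125, 0.9995, 0.0250, -0.0150)
a = F/m = (0.4667, 0.7667, -0.5333)
p' = p + v·dt = (0.2550, -1.7800, -0.0500)
v + (F/m)dt = (-0.8767, 0.4383, -1.0267)

p' = (0.2550, -1.7800, -0.0500)
q' = (0.0125, 0.9995, 0.0250, -0.0150)
v' = (-0.8767, 0.4383, -1.0267)
ω' = (-0.4136, -0.5975, -1.0550)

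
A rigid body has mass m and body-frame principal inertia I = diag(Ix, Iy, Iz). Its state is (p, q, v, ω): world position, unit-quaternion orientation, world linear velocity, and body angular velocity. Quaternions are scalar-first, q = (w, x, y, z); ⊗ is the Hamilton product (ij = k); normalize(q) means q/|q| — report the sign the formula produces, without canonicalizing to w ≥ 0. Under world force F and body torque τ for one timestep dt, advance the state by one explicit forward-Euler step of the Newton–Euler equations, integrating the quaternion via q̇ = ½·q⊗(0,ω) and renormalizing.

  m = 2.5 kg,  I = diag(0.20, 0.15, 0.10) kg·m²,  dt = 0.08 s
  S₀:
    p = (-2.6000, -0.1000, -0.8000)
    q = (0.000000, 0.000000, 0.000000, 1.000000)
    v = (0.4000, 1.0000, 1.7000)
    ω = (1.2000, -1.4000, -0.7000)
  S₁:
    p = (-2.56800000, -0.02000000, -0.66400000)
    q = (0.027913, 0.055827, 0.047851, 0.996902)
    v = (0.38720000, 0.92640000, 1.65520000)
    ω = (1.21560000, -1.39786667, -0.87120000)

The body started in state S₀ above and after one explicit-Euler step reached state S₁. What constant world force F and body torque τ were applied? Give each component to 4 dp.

ω₁ − ω₀ = (0.01560000, 0.00213333, -0.17120000)
gyro term ω₀×Iω₀ = (-0.0490, -0.0840, 0.0840)
applied torque τ = (-0.0100, -0.0800, -0.1300)
v₁ − v₀ = (-0.01280000, -0.07360000, -0.04480000)
F = m·Δv/dt = (-0.4000, -2.3000, -1.4000)

F = (-0.4000, -2.3000, -1.4000)
τ = (-0.0100, -0.0800, -0.1300)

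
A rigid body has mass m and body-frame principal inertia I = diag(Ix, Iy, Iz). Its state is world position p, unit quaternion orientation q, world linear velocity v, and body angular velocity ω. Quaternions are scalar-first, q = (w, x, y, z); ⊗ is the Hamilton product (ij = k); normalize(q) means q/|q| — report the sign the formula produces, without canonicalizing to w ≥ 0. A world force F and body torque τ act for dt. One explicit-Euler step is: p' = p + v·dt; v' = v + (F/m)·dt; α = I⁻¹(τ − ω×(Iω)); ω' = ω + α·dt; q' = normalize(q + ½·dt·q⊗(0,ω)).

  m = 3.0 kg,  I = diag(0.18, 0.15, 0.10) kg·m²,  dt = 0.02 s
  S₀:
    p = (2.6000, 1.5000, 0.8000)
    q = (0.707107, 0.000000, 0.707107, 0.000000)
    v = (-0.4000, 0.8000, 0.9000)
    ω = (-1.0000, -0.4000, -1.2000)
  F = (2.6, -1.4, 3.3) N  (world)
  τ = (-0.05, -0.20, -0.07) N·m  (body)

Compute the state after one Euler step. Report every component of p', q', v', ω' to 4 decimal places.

p' = p + v·dt = (2.5920, 1.5160, 0.8180)
v + (F/m)dt = (-0.3827, 0.7907, 0.9220)
angular accel α = (-0.1444, -1.9733, -0.5800)
ω' = ω + α·dt = (-1.0029, -0.4395, -1.2116)
q⊗(0,ω) = (0.2828428, -1.5556354, -0.2828428, -0.1414214)
updated quaternion q' = (0.7098, -0.0156, 0.7042, -0.0014)

p' = (2.5920, 1.5160, 0.8180)
q' = (0.7098, -0.0156, 0.7042, -0.0014)
v' = (-0.3827, 0.7907, 0.9220)
ω' = (-1.0029, -0.4395, -1.2116)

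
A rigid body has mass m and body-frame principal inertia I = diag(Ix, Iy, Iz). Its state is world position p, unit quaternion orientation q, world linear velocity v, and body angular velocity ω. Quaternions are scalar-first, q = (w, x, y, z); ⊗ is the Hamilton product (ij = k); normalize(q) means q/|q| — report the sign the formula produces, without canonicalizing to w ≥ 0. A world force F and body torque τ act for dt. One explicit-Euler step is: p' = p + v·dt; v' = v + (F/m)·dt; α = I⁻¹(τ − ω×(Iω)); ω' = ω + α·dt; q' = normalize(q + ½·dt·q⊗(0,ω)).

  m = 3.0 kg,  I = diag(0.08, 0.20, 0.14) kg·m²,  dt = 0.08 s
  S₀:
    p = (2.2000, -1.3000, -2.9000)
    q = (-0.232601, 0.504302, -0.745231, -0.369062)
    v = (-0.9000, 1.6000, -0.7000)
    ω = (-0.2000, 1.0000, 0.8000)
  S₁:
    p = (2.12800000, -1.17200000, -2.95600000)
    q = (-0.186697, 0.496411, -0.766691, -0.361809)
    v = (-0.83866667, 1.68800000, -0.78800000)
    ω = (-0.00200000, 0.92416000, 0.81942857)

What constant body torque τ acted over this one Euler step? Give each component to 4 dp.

rate change Δω = (0.19800000, -0.07584000, 0.01942857)
applied torque τ = (0.1500, -0.1800, 0.0100)

τ = (0.1500, -0.1800, 0.0100)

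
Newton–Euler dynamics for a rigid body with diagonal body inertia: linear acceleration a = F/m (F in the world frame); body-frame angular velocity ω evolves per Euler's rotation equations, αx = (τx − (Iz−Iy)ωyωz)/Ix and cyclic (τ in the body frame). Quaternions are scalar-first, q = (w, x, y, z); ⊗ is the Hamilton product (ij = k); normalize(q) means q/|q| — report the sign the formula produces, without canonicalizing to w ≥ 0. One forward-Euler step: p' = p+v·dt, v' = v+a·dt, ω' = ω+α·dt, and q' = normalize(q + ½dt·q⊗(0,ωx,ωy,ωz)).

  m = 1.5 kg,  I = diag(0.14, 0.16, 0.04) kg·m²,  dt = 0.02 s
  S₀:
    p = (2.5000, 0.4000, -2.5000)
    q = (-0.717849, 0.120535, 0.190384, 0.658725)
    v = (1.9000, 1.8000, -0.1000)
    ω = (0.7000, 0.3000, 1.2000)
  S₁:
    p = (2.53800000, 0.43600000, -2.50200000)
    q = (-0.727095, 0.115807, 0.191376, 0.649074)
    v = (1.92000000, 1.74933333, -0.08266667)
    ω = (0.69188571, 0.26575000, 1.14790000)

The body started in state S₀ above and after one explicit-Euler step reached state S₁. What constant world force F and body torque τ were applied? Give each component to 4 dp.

v₁ − v₀ = (0.02000000, -0.05066667, 0.01733333)
m·(v₁−v₀)/dt = (1.5000, -3.8000, 1.3000)
rate change Δω = (-0.00811429, -0.03425000, -0.05210000)
τ = I·(Δω/dt) + ω₀×(Iω₀) = (-0.1000, -0.1900, -0.1000)

F = (1.5000, -3.8000, 1.3000)
τ = (-0.1000, -0.1900, -0.1000)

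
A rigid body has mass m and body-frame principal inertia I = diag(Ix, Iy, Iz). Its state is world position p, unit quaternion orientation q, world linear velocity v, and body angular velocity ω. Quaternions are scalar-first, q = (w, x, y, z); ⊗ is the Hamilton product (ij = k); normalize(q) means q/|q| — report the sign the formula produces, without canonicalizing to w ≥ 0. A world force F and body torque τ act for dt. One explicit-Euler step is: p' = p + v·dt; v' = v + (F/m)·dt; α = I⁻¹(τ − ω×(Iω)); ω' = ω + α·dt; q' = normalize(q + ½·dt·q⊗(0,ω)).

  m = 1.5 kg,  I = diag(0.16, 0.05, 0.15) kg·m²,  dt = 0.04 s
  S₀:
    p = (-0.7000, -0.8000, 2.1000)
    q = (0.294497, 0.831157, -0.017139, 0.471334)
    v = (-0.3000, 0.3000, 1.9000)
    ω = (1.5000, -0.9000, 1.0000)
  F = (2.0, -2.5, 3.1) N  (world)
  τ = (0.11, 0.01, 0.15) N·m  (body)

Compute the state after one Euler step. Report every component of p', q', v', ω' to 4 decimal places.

p' = (-0.7120, -0.7880, 2.1760)
q' = (0.2596, 0.8474, -0.0249, 0.4624)
v' = (-0.2467, 0.2333, 1.9827)
ω' = (1.5500, -0.9040, 1.0004)

p' = p + v·dt = (-0.7120, -0.7880, 2.1760)
v' = v + a·dt = (-0.2467, 0.2333, 1.9827)
angular accel α = (1.2500, -0.1000, 0.0100)
ω' = ω + α·dt = (1.5500, -0.9040, 1.0004)
q⊗(0,ω) = (-1.7334946, 0.8488071, -0.3892033, -0.4278358)
q + ½dt·q⊗(0,ω), renormalized = (0.2596, 0.8474, -0.0249, 0.4624)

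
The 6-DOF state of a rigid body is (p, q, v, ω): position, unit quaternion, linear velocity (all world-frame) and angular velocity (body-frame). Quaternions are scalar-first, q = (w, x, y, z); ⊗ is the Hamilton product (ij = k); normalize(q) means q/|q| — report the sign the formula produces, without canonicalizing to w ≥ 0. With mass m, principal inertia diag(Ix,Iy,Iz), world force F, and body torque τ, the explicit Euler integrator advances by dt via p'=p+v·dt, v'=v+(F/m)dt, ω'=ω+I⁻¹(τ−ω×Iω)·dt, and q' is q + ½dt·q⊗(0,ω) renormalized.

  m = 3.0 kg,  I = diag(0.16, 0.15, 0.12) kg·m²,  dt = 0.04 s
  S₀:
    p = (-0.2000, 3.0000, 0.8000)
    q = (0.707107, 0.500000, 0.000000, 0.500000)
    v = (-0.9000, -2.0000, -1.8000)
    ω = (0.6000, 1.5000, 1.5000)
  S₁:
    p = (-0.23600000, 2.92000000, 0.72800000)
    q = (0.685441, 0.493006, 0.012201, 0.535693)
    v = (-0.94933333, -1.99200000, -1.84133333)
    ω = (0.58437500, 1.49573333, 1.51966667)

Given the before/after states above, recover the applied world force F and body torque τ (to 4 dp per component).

F = (-3.7000, 0.6000, -3.1000)
τ = (-0.1300, 0.0200, 0.0500)

v₁ − v₀ = (-0.04933333, 0.00800000, -0.04133333)
applied force F = (-3.7000, 0.6000, -3.1000)
Δω = ω₁−ω₀ = (-0.01562500, -0.00426667, 0.01966667)
gyro term ω₀×Iω₀ = (-0.0675, 0.0360, -0.0090)
I·α + gyro = (-0.1300, 0.0200, 0.0500)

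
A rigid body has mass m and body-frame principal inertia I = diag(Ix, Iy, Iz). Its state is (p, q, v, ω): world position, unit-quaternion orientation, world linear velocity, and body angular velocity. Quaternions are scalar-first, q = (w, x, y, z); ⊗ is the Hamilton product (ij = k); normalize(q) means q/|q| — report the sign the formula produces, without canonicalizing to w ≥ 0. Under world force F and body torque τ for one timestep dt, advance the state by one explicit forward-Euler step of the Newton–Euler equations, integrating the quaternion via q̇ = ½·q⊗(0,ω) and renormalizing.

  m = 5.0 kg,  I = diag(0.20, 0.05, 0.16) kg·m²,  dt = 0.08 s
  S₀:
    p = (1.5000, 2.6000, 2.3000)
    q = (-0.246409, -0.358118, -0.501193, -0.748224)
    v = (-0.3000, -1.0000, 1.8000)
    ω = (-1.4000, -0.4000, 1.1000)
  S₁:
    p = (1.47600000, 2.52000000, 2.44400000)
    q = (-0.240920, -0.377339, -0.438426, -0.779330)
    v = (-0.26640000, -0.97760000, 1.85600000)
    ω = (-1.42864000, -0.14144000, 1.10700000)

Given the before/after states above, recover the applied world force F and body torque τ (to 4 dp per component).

Δv = v₁−v₀ = (0.03360000, 0.02240000, 0.05600000)
m·(v₁−v₀)/dt = (2.1000, 1.4000, 3.5000)
Δω = ω₁−ω₀ = (-0.02864000, 0.25856000, 0.00700000)
precession coupling = (-0.0484, -0.0616, -0.0840)
I·α + gyro = (-0.1200, 0.1000, -0.0700)

F = (2.1000, 1.4000, 3.5000)
τ = (-0.1200, 0.1000, -0.0700)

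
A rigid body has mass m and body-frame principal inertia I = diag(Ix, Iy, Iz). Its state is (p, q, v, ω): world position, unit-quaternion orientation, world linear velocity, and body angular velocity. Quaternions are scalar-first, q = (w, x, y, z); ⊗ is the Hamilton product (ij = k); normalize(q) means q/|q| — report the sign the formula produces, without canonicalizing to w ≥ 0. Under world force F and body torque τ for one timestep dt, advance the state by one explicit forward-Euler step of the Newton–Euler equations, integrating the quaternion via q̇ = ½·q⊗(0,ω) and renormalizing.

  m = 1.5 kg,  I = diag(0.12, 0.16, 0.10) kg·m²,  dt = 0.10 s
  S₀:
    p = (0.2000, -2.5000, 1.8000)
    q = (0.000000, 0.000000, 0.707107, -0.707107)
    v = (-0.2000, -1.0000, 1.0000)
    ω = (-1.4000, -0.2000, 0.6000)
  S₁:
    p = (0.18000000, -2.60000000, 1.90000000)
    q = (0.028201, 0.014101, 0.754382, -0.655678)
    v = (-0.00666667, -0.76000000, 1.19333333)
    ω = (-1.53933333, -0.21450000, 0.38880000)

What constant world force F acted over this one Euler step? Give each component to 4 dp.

v₁ − v₀ = (0.19333333, 0.24000000, 0.19333333)
applied force F = (2.9000, 3.6000, 2.9000)

F = (2.9000, 3.6000, 2.9000)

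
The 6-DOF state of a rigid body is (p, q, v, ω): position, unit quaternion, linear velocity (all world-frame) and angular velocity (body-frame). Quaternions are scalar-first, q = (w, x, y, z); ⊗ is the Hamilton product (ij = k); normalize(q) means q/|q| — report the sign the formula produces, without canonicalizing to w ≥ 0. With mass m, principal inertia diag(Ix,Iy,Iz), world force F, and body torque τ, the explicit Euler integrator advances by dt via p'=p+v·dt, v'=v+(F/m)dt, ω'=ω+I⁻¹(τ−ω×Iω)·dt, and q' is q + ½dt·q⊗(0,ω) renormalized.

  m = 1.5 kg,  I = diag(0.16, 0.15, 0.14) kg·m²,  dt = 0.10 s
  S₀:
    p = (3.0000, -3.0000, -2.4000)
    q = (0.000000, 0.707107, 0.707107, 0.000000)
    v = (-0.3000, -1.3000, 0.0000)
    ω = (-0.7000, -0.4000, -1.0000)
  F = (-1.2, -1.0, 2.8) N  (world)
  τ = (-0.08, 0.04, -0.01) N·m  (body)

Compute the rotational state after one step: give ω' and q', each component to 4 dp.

gyro term ω×Iω = (-0.0040, 0.0140, -0.0028)
(τ − ω×Iω)/I = (-0.4750, 0.1733, -0.0514)
new body rate ω' = (-0.7475, -0.3827, -1.0051)
Hamilton product q⊗(0,ω) = (0.7778177, -0.7071070, 0.7071070, 0.2121321)
q + ½dt·q⊗(0,ω), renormalized = (0.0388, 0.6704, 0.7409, 0.0106)

ω' = (-0.7475, -0.3827, -1.0051)
q' = (0.0388, 0.6704, 0.7409, 0.0106)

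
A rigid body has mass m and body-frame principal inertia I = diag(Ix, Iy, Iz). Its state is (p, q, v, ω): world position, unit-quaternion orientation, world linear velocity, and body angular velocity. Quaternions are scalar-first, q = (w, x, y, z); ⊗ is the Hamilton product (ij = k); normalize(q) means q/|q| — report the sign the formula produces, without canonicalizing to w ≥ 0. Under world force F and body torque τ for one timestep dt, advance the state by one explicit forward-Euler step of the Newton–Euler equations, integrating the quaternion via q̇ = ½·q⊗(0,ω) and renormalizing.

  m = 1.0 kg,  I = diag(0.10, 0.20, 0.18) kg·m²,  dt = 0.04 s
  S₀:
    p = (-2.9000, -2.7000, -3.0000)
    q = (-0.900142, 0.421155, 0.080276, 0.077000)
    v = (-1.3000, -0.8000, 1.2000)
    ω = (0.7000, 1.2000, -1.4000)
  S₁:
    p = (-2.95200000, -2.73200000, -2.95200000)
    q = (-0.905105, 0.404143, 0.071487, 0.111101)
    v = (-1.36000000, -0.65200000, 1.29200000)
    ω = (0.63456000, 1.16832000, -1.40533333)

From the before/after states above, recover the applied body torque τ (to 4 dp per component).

Δω = ω₁−ω₀ = (-0.06544000, -0.03168000, -0.00533333)
precession coupling = (0.0336, 0.0784, 0.0840)
I·α + gyro = (-0.1300, -0.0800, 0.0600)

τ = (-0.1300, -0.0800, 0.0600)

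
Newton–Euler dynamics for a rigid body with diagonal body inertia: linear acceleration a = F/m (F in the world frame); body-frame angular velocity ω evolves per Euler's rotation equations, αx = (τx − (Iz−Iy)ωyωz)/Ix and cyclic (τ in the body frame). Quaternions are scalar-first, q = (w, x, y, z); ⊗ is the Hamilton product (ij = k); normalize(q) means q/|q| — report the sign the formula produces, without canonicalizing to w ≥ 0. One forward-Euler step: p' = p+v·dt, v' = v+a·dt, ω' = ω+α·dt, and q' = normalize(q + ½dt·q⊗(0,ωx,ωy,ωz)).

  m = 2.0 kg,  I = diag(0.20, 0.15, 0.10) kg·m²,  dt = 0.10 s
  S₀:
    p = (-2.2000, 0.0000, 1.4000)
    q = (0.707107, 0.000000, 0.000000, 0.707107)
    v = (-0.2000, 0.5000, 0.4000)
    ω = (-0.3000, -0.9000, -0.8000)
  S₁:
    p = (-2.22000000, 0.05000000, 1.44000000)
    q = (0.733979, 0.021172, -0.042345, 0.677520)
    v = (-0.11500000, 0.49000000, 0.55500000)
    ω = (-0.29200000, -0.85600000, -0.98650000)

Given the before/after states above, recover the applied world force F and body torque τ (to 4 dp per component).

rate change Δω = (0.00800000, 0.04400000, -0.18650000)
applied torque τ = (-0.0200, 0.0900, -0.2000)
Δv = v₁−v₀ = (0.08500000, -0.01000000, 0.15500000)
F = m·Δv/dt = (1.7000, -0.2000, 3.1000)

F = (1.7000, -0.2000, 3.1000)
τ = (-0.0200, 0.0900, -0.2000)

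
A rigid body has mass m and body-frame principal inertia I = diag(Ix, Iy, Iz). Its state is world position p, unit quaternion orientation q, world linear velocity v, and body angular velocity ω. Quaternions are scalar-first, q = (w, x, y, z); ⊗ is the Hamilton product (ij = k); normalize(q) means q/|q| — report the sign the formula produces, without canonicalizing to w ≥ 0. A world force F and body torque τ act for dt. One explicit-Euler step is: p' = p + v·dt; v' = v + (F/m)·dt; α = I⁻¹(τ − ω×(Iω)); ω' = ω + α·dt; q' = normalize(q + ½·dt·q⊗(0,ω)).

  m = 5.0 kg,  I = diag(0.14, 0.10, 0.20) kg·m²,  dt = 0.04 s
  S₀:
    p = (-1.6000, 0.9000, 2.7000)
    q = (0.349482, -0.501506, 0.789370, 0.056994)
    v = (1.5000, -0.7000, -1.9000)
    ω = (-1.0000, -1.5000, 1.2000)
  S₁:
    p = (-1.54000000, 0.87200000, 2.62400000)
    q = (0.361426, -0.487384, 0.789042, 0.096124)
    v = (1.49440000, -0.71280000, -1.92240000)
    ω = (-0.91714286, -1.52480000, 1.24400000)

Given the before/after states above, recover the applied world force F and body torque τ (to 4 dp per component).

F = (-0.7000, -1.6000, -2.8000)
τ = (0.1100, 0.0100, 0.1600)

rate change Δω = (0.08285714, -0.02480000, 0.04400000)
I·α + gyro = (0.1100, 0.0100, 0.1600)
velocity change Δv = (-0.00560000, -0.01280000, -0.02240000)
m·(v₁−v₀)/dt = (-0.7000, -1.6000, -2.8000)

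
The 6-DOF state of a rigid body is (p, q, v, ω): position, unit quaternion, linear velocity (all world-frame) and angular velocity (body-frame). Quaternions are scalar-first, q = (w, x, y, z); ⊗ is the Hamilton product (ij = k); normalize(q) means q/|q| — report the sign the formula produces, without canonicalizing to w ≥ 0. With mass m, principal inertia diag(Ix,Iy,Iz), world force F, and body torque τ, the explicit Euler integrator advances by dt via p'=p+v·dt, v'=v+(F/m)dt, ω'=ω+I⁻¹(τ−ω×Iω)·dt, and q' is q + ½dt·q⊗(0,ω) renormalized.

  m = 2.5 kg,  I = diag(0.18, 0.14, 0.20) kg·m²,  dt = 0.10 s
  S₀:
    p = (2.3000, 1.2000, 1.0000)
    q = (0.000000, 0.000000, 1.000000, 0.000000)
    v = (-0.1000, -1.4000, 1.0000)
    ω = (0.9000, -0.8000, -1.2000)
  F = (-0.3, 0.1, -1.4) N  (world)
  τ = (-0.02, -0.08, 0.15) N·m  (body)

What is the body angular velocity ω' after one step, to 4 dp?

ω' = (0.8569, -0.8726, -1.1394)

precession coupling ω×(Iω) = (0.0576, 0.0216, 0.0288)
α = I⁻¹(τ − ω×Iω) = (-0.4311, -0.7257, 0.6060)
ω + α·dt = (0.8569, -0.8726, -1.1394)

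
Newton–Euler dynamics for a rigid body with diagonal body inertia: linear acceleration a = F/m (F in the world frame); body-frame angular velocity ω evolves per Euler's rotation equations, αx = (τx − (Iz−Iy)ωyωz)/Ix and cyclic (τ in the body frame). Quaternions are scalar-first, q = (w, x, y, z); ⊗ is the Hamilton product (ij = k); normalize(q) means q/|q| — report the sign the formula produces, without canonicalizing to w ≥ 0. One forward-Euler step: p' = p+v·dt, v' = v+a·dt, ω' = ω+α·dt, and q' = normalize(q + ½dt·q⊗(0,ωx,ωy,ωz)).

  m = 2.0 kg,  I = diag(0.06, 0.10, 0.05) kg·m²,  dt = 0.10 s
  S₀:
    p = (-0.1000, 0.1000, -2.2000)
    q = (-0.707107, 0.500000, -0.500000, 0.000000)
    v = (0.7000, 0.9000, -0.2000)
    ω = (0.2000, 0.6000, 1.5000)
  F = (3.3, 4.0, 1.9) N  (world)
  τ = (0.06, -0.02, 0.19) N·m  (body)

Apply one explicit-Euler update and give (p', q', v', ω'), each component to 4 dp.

α = I⁻¹(τ − ω×Iω) = (1.7500, -0.2300, 3.7040)
new body rate ω' = (0.3750, 0.5770, 1.8704)
q⊗(0,ω) = (0.2000000, -0.8914214, -1.1742642, -0.6606605)
q + ½dt·q⊗(0,ω), renormalized = (-0.6948, 0.4539, -0.5569, -0.0329)
p' = p + v·dt = (-0.0300, 0.1900, -2.2200)
new velocity v' = (0.8650, 1.1000, -0.1050)

p' = (-0.0300, 0.1900, -2.2200)
q' = (-0.6948, 0.4539, -0.5569, -0.0329)
v' = (0.8650, 1.1000, -0.1050)
ω' = (0.3750, 0.5770, 1.8704)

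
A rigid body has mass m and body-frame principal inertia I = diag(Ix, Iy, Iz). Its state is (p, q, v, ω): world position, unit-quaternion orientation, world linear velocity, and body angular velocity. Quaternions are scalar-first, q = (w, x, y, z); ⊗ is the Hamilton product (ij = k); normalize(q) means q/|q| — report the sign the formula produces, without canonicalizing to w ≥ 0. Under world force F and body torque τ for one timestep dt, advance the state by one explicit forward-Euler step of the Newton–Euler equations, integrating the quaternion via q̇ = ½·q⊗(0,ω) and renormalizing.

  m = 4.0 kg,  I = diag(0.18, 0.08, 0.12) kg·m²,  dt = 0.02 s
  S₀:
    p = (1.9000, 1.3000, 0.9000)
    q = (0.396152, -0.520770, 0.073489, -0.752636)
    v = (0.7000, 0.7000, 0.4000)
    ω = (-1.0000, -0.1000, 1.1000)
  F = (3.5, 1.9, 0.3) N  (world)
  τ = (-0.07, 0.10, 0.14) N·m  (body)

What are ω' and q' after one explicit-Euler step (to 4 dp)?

ω' = (-1.0073, -0.0585, 1.1250)
q' = (0.3993, -0.5246, 0.0863, -0.7469)

angular accel α = (-0.3644, 2.0750, 1.2500)
ω' = ω + α·dt = (-1.0073, -0.0585, 1.1250)
q⊗(0,ω) = (0.3144785, -0.3905777, 1.2858678, 0.5613332)
q + ½dt·q⊗(0,ω), renormalized = (0.3993, -0.5246, 0.0863, -0.7469)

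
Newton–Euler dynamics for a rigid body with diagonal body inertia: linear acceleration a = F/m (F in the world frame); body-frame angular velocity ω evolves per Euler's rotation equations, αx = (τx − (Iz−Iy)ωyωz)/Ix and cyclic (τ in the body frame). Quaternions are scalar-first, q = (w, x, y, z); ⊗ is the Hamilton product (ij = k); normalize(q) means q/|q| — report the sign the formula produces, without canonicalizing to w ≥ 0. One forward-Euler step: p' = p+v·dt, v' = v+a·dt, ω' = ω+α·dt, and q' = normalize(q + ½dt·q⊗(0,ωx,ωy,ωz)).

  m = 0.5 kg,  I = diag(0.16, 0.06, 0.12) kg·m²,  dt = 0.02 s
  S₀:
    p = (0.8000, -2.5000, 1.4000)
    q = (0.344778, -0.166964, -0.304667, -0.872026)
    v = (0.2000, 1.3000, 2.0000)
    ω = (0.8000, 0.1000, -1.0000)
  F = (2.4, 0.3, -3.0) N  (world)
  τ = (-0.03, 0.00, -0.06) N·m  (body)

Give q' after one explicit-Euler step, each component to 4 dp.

q' = (0.3377, -0.1603, -0.3129, -0.8731)

q⊗(0,ω) = (-0.7079881, 0.6676920, -0.8301070, -0.1177408)
q' = normalize(q + ½dt·q⊗(0,ω)) = (0.3377, -0.1603, -0.3129, -0.8731)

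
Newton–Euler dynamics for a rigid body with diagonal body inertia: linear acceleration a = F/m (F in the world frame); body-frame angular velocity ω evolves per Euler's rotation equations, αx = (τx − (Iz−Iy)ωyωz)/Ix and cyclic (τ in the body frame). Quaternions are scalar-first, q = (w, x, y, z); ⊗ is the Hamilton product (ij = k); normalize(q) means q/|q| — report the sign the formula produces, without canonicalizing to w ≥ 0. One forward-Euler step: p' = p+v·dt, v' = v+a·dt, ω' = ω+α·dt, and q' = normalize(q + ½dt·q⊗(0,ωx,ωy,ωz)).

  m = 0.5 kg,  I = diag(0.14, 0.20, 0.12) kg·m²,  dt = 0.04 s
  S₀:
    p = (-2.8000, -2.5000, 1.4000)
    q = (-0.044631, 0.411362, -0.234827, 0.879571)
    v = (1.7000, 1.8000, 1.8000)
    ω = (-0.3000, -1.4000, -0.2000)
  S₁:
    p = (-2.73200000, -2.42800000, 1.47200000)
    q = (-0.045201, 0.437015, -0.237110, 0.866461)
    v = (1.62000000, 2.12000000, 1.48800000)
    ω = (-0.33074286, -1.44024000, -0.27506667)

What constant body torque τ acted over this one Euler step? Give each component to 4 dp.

τ = (-0.1300, -0.2000, -0.2000)

Δω = ω₁−ω₀ = (-0.03074286, -0.04024000, -0.07506667)
I·α + gyro = (-0.1300, -0.2000, -0.2000)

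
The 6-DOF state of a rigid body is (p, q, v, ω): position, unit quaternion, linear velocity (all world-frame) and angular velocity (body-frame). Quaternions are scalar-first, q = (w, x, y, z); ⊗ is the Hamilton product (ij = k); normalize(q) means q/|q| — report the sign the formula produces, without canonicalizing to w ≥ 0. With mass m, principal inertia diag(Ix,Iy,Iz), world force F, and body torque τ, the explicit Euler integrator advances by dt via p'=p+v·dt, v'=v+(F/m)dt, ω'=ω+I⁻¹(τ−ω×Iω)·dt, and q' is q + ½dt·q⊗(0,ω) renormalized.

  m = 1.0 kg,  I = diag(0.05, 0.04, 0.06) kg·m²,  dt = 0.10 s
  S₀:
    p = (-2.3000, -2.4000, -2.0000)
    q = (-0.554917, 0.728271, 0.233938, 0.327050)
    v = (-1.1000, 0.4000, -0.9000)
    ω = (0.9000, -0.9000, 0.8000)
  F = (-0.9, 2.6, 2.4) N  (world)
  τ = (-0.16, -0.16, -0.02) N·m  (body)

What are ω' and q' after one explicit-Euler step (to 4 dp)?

ω×(Iω) gyroscopic = (-0.0144, -0.0072, 0.0081)
α = I⁻¹(τ − ω×Iω) = (-2.9120, -3.8200, -0.4683)
ω' = ω + α·dt = (0.6088, -1.2820, 0.7532)
2q̇ = q⊗(0,ω) = (-0.7065397, -0.0179299, 0.2111535, -1.3099217)
q + ½dt·q⊗(0,ω), renormalized = (-0.5886, 0.7253, 0.2438, 0.2608)

ω' = (0.6088, -1.2820, 0.7532)
q' = (-0.5886, 0.7253, 0.2438, 0.2608)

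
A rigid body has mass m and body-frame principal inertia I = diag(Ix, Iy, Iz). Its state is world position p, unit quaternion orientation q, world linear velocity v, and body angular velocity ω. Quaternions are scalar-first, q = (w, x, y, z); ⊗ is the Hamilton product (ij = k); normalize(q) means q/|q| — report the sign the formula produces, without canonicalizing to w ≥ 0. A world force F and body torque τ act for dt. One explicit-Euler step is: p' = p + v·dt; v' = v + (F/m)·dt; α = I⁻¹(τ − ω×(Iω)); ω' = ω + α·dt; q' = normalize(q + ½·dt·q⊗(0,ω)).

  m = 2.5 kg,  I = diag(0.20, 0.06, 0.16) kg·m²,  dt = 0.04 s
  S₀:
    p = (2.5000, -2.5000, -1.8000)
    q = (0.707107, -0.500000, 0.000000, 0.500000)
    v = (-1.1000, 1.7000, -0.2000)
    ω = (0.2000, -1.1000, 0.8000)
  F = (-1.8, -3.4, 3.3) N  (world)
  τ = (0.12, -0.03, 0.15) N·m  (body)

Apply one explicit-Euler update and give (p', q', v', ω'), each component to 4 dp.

p' = (2.4560, -2.4320, -1.8080)
q' = (0.7008, -0.4860, -0.0056, 0.5221)
v' = (-1.1288, 1.6456, -0.1472)
ω' = (0.2416, -1.1243, 0.8298)

α = I⁻¹(τ − ω×Iω) = (1.0400, -0.6067, 0.7450)
new body rate ω' = (0.2416, -1.1243, 0.8298)
2q̇ = q⊗(0,ω) = (-0.3000000, 0.6914214, -0.2778177, 1.1156856)
updated quaternion q' = (0.7008, -0.4860, -0.0056, 0.5221)
linear accel F/m = (-0.7200, -1.3600, 1.3200)
p + v·dt = (2.4560, -2.4320, -1.8080)
v + (F/m)dt = (-1.1288, 1.6456, -0.1472)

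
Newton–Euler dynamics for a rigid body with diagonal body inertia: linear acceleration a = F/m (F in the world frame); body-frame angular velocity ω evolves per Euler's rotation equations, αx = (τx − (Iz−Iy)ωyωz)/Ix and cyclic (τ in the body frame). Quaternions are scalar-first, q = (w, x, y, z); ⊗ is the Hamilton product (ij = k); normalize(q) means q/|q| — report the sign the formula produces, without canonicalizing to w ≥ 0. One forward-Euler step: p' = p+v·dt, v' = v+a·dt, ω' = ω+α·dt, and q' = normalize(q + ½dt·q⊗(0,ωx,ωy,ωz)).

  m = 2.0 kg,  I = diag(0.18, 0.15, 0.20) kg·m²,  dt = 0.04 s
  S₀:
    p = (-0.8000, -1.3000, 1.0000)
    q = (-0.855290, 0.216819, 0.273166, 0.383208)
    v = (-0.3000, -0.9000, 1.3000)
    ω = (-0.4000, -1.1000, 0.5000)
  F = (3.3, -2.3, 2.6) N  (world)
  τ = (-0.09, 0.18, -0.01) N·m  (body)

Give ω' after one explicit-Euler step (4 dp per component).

ω' = (-0.4139, -1.0531, 0.5006)

ω×(Iω) gyroscopic = (-0.0275, 0.0040, -0.0132)
angular accel α = (-0.3472, 1.1733, 0.0160)
new body rate ω' = (-0.4139, -1.0531, 0.5006)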